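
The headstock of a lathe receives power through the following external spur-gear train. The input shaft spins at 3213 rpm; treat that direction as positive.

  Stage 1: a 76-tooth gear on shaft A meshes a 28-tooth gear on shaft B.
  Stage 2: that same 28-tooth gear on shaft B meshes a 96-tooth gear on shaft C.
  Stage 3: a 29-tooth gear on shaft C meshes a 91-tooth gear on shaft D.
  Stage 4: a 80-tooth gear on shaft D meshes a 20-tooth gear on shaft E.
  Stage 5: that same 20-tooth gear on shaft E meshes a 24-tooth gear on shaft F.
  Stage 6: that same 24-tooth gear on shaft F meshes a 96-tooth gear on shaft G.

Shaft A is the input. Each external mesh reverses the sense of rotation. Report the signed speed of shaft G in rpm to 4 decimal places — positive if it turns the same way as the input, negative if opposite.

+675.5048 rpm (same as input, |ω| = 675.5048 rpm)

Stage 1 [76T→28T]: ω = 3213.0000×76/28 = 8721.0000 rpm, dir flips to −; running = −8721.0000
Stage 2 [28T→96T]: ω = 8721.0000×28/96 = 2543.6250 rpm, dir flips to +; running = +2543.6250
Stage 3 [29T→91T]: ω = 2543.6250×29/91 = 810.6058 rpm, dir flips to −; running = −810.6058
Stage 4 [80T→20T]: ω = 810.6058×80/20 = 3242.4231 rpm, dir flips to +; running = +3242.4231
Stage 5 [20T→24T]: ω = 3242.4231×20/24 = 2702.0192 rpm, dir flips to −; running = −2702.0192
Stage 6 [24T→96T]: ω = 2702.0192×24/96 = 675.5048 rpm, dir flips to +; running = +675.5048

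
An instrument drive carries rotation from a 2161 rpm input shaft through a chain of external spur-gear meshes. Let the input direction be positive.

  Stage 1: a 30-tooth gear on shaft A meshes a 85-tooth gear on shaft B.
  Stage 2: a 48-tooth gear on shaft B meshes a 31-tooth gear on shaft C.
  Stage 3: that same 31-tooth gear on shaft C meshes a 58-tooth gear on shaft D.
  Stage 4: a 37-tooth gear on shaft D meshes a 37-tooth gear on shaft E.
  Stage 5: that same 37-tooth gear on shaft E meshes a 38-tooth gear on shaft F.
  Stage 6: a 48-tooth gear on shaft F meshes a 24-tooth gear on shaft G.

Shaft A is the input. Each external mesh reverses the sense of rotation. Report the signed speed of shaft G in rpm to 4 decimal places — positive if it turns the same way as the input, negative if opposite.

+1229.1884 rpm (same as input, |ω| = 1229.1884 rpm)

Stage 1 [30T→85T]: ω = 2161.0000×30/85 = 762.7059 rpm, dir flips to −; running = −762.7059
Stage 2 [48T→31T]: ω = 762.7059×48/31 = 1180.9639 rpm, dir flips to +; running = +1180.9639
Stage 3 [31T→58T]: ω = 1180.9639×31/58 = 631.2049 rpm, dir flips to −; running = −631.2049
Stage 4 [37T→37T]: ω = 631.2049×37/37 = 631.2049 rpm, dir flips to +; running = +631.2049
Stage 5 [37T→38T]: ω = 631.2049×37/38 = 614.5942 rpm, dir flips to −; running = −614.5942
Stage 6 [48T→24T]: ω = 614.5942×48/24 = 1229.1884 rpm, dir flips to +; running = +1229.1884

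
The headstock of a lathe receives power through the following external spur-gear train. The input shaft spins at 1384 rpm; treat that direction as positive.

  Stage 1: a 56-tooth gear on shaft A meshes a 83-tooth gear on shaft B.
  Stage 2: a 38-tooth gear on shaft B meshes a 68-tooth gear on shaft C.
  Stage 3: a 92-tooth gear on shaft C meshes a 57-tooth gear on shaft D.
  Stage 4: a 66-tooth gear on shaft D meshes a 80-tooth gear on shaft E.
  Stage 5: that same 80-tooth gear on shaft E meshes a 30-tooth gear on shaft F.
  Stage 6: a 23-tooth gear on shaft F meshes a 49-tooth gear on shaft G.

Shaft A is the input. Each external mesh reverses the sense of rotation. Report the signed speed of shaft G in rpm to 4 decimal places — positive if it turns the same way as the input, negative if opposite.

+869.7373 rpm (same as input, |ω| = 869.7373 rpm)

Stage 1 [56T→83T]: ω = 1384.0000×56/83 = 933.7831 rpm, dir flips to −; running = −933.7831
Stage 2 [38T→68T]: ω = 933.7831×38/68 = 521.8200 rpm, dir flips to +; running = +521.8200
Stage 3 [92T→57T]: ω = 521.8200×92/57 = 842.2358 rpm, dir flips to −; running = −842.2358
Stage 4 [66T→80T]: ω = 842.2358×66/80 = 694.8445 rpm, dir flips to +; running = +694.8445
Stage 5 [80T→30T]: ω = 694.8445×80/30 = 1852.9187 rpm, dir flips to −; running = −1852.9187
Stage 6 [23T→49T]: ω = 1852.9187×23/49 = 869.7373 rpm, dir flips to +; running = +869.7373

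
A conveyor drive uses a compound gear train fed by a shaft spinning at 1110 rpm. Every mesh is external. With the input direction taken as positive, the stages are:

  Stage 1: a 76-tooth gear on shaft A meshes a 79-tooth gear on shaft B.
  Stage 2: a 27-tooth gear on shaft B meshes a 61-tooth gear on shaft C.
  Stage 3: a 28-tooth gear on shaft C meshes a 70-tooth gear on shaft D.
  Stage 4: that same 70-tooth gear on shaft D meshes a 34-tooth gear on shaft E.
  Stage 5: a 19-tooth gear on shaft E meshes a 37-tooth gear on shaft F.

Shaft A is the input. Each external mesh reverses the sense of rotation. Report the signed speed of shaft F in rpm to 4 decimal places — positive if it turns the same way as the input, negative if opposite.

Stage 1 [76T→79T]: ω = 1110.0000×76/79 = 1067.8481 rpm, dir flips to −; running = −1067.8481
Stage 2 [27T→61T]: ω = 1067.8481×27/61 = 472.6541 rpm, dir flips to +; running = +472.6541
Stage 3 [28T→70T]: ω = 472.6541×28/70 = 189.0616 rpm, dir flips to −; running = −189.0616
Stage 4 [70T→34T]: ω = 189.0616×70/34 = 389.2445 rpm, dir flips to +; running = +389.2445
Stage 5 [19T→37T]: ω = 389.2445×19/37 = 199.8823 rpm, dir flips to −; running = −199.8823

-199.8823 rpm (opposite to input, |ω| = 199.8823 rpm)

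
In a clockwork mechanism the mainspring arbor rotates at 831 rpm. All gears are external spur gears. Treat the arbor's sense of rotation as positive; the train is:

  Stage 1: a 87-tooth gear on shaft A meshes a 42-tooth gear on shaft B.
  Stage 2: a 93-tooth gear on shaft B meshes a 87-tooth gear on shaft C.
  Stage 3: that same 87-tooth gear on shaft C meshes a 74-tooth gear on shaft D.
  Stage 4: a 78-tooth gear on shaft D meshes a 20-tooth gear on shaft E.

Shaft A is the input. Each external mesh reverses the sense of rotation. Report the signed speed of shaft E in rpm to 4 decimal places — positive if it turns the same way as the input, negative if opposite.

+8436.9762 rpm (same as input, |ω| = 8436.9762 rpm)

Stage 1 [87T→42T]: ω = 831.0000×87/42 = 1721.3571 rpm, dir flips to −; running = −1721.3571
Stage 2 [93T→87T]: ω = 1721.3571×93/87 = 1840.0714 rpm, dir flips to +; running = +1840.0714
Stage 3 [87T→74T]: ω = 1840.0714×87/74 = 2163.3272 rpm, dir flips to −; running = −2163.3272
Stage 4 [78T→20T]: ω = 2163.3272×78/20 = 8436.9762 rpm, dir flips to +; running = +8436.9762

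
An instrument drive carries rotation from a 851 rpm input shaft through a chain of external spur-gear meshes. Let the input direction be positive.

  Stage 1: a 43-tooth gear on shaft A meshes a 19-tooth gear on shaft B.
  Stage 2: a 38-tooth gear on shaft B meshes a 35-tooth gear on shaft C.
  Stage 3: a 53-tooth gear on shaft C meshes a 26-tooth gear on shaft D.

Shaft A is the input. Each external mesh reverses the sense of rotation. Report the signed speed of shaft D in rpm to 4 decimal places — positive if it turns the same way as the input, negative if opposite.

Stage 1 [43T→19T]: ω = 851.0000×43/19 = 1925.9474 rpm, dir flips to −; running = −1925.9474
Stage 2 [38T→35T]: ω = 1925.9474×38/35 = 2091.0286 rpm, dir flips to +; running = +2091.0286
Stage 3 [53T→26T]: ω = 2091.0286×53/26 = 4262.4813 rpm, dir flips to −; running = −4262.4813

-4262.4813 rpm (opposite to input, |ω| = 4262.4813 rpm)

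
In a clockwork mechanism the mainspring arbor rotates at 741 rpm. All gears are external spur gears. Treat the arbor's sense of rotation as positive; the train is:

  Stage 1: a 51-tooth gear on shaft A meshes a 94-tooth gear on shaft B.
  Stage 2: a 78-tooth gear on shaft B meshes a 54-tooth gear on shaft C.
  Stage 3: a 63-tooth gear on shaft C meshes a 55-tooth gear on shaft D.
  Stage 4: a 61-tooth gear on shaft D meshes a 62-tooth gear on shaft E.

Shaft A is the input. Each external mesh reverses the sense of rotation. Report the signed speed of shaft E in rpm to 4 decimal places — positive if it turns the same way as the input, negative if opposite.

Stage 1 [51T→94T]: ω = 741.0000×51/94 = 402.0319 rpm, dir flips to −; running = −402.0319
Stage 2 [78T→54T]: ω = 402.0319×78/54 = 580.7128 rpm, dir flips to +; running = +580.7128
Stage 3 [63T→55T]: ω = 580.7128×63/55 = 665.1801 rpm, dir flips to −; running = −665.1801
Stage 4 [61T→62T]: ω = 665.1801×61/62 = 654.4514 rpm, dir flips to +; running = +654.4514

+654.4514 rpm (same as input, |ω| = 654.4514 rpm)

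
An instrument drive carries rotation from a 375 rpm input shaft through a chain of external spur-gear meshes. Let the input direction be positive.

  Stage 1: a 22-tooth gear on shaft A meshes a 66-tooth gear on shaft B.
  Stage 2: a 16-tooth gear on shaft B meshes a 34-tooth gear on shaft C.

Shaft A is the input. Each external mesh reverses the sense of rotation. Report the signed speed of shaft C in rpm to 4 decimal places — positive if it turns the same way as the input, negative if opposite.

+58.8235 rpm (same as input, |ω| = 58.8235 rpm)

Stage 1 [22T→66T]: ω = 375.0000×22/66 = 125.0000 rpm, dir flips to −; running = −125.0000
Stage 2 [16T→34T]: ω = 125.0000×16/34 = 58.8235 rpm, dir flips to +; running = +58.8235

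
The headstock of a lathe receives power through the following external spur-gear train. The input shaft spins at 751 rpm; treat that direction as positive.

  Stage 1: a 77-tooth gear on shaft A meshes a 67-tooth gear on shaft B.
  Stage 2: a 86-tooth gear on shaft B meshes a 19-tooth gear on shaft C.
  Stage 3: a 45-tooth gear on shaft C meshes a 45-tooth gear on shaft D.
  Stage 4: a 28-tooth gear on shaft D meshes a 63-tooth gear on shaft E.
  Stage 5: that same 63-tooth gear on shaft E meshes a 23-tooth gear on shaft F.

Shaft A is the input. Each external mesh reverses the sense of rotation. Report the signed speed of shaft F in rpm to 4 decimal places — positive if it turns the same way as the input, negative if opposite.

Stage 1 [77T→67T]: ω = 751.0000×77/67 = 863.0896 rpm, dir flips to −; running = −863.0896
Stage 2 [86T→19T]: ω = 863.0896×86/19 = 3906.6159 rpm, dir flips to +; running = +3906.6159
Stage 3 [45T→45T]: ω = 3906.6159×45/45 = 3906.6159 rpm, dir flips to −; running = −3906.6159
Stage 4 [28T→63T]: ω = 3906.6159×28/63 = 1736.2737 rpm, dir flips to +; running = +1736.2737
Stage 5 [63T→23T]: ω = 1736.2737×63/23 = 4755.8802 rpm, dir flips to −; running = −4755.8802

-4755.8802 rpm (opposite to input, |ω| = 4755.8802 rpm)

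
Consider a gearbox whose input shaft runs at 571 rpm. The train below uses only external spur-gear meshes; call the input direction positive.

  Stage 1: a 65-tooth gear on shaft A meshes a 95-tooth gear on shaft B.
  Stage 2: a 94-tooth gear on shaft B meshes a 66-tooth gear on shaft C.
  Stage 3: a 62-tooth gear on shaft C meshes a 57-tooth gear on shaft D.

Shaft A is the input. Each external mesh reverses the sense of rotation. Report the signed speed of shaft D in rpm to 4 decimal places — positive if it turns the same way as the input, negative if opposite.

-605.2386 rpm (opposite to input, |ω| = 605.2386 rpm)

Stage 1 [65T→95T]: ω = 571.0000×65/95 = 390.6842 rpm, dir flips to −; running = −390.6842
Stage 2 [94T→66T]: ω = 390.6842×94/66 = 556.4290 rpm, dir flips to +; running = +556.4290
Stage 3 [62T→57T]: ω = 556.4290×62/57 = 605.2386 rpm, dir flips to −; running = −605.2386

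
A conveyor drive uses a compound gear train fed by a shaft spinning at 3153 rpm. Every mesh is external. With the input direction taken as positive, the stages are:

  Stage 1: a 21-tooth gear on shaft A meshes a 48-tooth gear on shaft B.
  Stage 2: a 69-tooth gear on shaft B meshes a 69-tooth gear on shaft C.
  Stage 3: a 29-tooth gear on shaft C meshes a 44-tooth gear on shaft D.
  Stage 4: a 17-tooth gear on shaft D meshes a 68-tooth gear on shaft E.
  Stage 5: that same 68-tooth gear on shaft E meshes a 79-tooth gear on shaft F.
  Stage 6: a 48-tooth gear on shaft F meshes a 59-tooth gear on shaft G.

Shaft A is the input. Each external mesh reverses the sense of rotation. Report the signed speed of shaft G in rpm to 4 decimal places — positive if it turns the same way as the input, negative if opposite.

+159.1690 rpm (same as input, |ω| = 159.1690 rpm)

Stage 1 [21T→48T]: ω = 3153.0000×21/48 = 1379.4375 rpm, dir flips to −; running = −1379.4375
Stage 2 [69T→69T]: ω = 1379.4375×69/69 = 1379.4375 rpm, dir flips to +; running = +1379.4375
Stage 3 [29T→44T]: ω = 1379.4375×29/44 = 909.1747 rpm, dir flips to −; running = −909.1747
Stage 4 [17T→68T]: ω = 909.1747×17/68 = 227.2937 rpm, dir flips to +; running = +227.2937
Stage 5 [68T→79T]: ω = 227.2937×68/79 = 195.6452 rpm, dir flips to −; running = −195.6452
Stage 6 [48T→59T]: ω = 195.6452×48/59 = 159.1690 rpm, dir flips to +; running = +159.1690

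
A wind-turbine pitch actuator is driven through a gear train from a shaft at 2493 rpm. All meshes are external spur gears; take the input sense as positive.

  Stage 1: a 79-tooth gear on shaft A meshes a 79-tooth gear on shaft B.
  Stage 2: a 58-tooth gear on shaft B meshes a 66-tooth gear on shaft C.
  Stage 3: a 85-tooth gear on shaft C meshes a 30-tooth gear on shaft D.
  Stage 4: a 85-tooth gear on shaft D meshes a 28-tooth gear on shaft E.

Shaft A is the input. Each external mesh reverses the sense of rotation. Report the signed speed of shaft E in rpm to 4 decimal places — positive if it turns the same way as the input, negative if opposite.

+18843.6445 rpm (same as input, |ω| = 18843.6445 rpm)

Stage 1 [79T→79T]: ω = 2493.0000×79/79 = 2493.0000 rpm, dir flips to −; running = −2493.0000
Stage 2 [58T→66T]: ω = 2493.0000×58/66 = 2190.8182 rpm, dir flips to +; running = +2190.8182
Stage 3 [85T→30T]: ω = 2190.8182×85/30 = 6207.3182 rpm, dir flips to −; running = −6207.3182
Stage 4 [85T→28T]: ω = 6207.3182×85/28 = 18843.6445 rpm, dir flips to +; running = +18843.6445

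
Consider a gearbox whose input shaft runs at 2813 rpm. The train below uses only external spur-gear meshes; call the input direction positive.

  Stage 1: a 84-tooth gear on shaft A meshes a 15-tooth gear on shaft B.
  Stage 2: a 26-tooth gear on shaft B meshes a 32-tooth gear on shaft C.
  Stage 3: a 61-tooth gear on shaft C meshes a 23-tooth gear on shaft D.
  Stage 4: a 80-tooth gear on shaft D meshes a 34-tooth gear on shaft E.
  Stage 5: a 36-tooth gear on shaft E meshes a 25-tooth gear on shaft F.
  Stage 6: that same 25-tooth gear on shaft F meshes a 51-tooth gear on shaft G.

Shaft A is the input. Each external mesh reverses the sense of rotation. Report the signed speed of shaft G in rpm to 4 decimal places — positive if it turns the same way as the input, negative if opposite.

Stage 1 [84T→15T]: ω = 2813.0000×84/15 = 15752.8000 rpm, dir flips to −; running = −15752.8000
Stage 2 [26T→32T]: ω = 15752.8000×26/32 = 12799.1500 rpm, dir flips to +; running = +12799.1500
Stage 3 [61T→23T]: ω = 12799.1500×61/23 = 33945.5717 rpm, dir flips to −; running = −33945.5717
Stage 4 [80T→34T]: ω = 33945.5717×80/34 = 79871.9335 rpm, dir flips to +; running = +79871.9335
Stage 5 [36T→25T]: ω = 79871.9335×36/25 = 115015.5842 rpm, dir flips to −; running = −115015.5842
Stage 6 [25T→51T]: ω = 115015.5842×25/51 = 56380.1884 rpm, dir flips to +; running = +56380.1884

+56380.1884 rpm (same as input, |ω| = 56380.1884 rpm)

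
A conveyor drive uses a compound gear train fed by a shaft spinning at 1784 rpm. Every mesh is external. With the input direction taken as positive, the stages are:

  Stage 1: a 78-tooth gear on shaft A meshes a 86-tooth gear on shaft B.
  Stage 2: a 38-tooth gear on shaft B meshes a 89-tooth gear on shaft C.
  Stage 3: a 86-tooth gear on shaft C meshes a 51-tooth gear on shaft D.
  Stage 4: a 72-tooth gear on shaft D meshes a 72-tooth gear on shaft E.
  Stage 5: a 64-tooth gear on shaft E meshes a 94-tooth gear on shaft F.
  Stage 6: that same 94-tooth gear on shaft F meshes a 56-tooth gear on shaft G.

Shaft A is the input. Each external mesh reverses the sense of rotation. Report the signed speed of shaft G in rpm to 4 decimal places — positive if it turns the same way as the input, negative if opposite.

Stage 1 [78T→86T]: ω = 1784.0000×78/86 = 1618.0465 rpm, dir flips to −; running = −1618.0465
Stage 2 [38T→89T]: ω = 1618.0465×38/89 = 690.8513 rpm, dir flips to +; running = +690.8513
Stage 3 [86T→51T]: ω = 690.8513×86/51 = 1164.9650 rpm, dir flips to −; running = −1164.9650
Stage 4 [72T→72T]: ω = 1164.9650×72/72 = 1164.9650 rpm, dir flips to +; running = +1164.9650
Stage 5 [64T→94T]: ω = 1164.9650×64/94 = 793.1676 rpm, dir flips to −; running = −793.1676
Stage 6 [94T→56T]: ω = 793.1676×94/56 = 1331.3885 rpm, dir flips to +; running = +1331.3885

+1331.3885 rpm (same as input, |ω| = 1331.3885 rpm)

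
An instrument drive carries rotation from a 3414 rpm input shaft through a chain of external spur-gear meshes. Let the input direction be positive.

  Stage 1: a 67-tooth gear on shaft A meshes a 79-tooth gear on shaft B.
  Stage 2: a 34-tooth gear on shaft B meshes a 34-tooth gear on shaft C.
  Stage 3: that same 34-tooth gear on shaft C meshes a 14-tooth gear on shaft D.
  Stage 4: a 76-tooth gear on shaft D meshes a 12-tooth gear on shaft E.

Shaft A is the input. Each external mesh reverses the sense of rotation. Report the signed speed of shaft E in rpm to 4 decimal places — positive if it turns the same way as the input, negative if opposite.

Stage 1 [67T→79T]: ω = 3414.0000×67/79 = 2895.4177 rpm, dir flips to −; running = −2895.4177
Stage 2 [34T→34T]: ω = 2895.4177×34/34 = 2895.4177 rpm, dir flips to +; running = +2895.4177
Stage 3 [34T→14T]: ω = 2895.4177×34/14 = 7031.7288 rpm, dir flips to −; running = −7031.7288
Stage 4 [76T→12T]: ω = 7031.7288×76/12 = 44534.2821 rpm, dir flips to +; running = +44534.2821

+44534.2821 rpm (same as input, |ω| = 44534.2821 rpm)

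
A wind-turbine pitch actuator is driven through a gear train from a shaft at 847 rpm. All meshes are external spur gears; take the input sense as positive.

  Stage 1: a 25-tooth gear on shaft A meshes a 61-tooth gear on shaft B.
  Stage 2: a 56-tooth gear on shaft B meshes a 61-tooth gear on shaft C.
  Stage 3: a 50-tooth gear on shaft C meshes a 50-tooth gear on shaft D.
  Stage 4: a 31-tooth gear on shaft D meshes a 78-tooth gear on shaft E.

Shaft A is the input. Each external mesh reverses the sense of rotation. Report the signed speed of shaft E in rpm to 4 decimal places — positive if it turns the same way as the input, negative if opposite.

Stage 1 [25T→61T]: ω = 847.0000×25/61 = 347.1311 rpm, dir flips to −; running = −347.1311
Stage 2 [56T→61T]: ω = 347.1311×56/61 = 318.6778 rpm, dir flips to +; running = +318.6778
Stage 3 [50T→50T]: ω = 318.6778×50/50 = 318.6778 rpm, dir flips to −; running = −318.6778
Stage 4 [31T→78T]: ω = 318.6778×31/78 = 126.6540 rpm, dir flips to +; running = +126.6540

+126.6540 rpm (same as input, |ω| = 126.6540 rpm)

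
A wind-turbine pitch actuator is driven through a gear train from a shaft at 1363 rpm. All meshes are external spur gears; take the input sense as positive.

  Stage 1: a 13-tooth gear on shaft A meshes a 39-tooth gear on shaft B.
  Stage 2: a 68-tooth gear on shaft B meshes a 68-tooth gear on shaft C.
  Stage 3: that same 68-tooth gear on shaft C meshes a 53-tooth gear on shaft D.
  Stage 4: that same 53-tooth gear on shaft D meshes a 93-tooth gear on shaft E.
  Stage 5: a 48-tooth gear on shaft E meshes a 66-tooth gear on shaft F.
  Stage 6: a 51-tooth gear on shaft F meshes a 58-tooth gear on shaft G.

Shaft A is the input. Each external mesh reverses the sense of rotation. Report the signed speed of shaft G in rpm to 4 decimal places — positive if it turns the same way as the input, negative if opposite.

Stage 1 [13T→39T]: ω = 1363.0000×13/39 = 454.3333 rpm, dir flips to −; running = −454.3333
Stage 2 [68T→68T]: ω = 454.3333×68/68 = 454.3333 rpm, dir flips to +; running = +454.3333
Stage 3 [68T→53T]: ω = 454.3333×68/53 = 582.9182 rpm, dir flips to −; running = −582.9182
Stage 4 [53T→93T]: ω = 582.9182×53/93 = 332.2007 rpm, dir flips to +; running = +332.2007
Stage 5 [48T→66T]: ω = 332.2007×48/66 = 241.6005 rpm, dir flips to −; running = −241.6005
Stage 6 [51T→58T]: ω = 241.6005×51/58 = 212.4418 rpm, dir flips to +; running = +212.4418

+212.4418 rpm (same as input, |ω| = 212.4418 rpm)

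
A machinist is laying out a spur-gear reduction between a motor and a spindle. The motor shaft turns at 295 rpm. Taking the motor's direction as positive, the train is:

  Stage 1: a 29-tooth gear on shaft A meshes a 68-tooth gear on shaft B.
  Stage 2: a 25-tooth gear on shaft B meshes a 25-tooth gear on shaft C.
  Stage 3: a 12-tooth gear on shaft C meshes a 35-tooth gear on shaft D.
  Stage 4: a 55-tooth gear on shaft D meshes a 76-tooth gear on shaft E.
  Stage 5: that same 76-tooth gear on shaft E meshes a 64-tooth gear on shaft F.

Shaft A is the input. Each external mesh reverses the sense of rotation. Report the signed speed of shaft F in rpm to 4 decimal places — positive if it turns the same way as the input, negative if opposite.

-37.0687 rpm (opposite to input, |ω| = 37.0687 rpm)

Stage 1 [29T→68T]: ω = 295.0000×29/68 = 125.8088 rpm, dir flips to −; running = −125.8088
Stage 2 [25T→25T]: ω = 125.8088×25/25 = 125.8088 rpm, dir flips to +; running = +125.8088
Stage 3 [12T→35T]: ω = 125.8088×12/35 = 43.1345 rpm, dir flips to −; running = −43.1345
Stage 4 [55T→76T]: ω = 43.1345×55/76 = 31.2157 rpm, dir flips to +; running = +31.2157
Stage 5 [76T→64T]: ω = 31.2157×76/64 = 37.0687 rpm, dir flips to −; running = −37.0687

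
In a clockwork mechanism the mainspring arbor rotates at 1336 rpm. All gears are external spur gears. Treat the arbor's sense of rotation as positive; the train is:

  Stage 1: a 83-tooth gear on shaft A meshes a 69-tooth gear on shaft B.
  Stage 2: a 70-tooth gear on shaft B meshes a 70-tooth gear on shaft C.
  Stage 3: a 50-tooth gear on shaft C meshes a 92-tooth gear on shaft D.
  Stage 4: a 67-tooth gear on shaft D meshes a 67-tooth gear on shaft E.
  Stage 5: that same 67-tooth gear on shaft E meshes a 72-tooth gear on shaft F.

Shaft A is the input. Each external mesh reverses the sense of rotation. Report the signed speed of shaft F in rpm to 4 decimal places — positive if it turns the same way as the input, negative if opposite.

Stage 1 [83T→69T]: ω = 1336.0000×83/69 = 1607.0725 rpm, dir flips to −; running = −1607.0725
Stage 2 [70T→70T]: ω = 1607.0725×70/70 = 1607.0725 rpm, dir flips to +; running = +1607.0725
Stage 3 [50T→92T]: ω = 1607.0725×50/92 = 873.4089 rpm, dir flips to −; running = −873.4089
Stage 4 [67T→67T]: ω = 873.4089×67/67 = 873.4089 rpm, dir flips to +; running = +873.4089
Stage 5 [67T→72T]: ω = 873.4089×67/72 = 812.7555 rpm, dir flips to −; running = −812.7555

-812.7555 rpm (opposite to input, |ω| = 812.7555 rpm)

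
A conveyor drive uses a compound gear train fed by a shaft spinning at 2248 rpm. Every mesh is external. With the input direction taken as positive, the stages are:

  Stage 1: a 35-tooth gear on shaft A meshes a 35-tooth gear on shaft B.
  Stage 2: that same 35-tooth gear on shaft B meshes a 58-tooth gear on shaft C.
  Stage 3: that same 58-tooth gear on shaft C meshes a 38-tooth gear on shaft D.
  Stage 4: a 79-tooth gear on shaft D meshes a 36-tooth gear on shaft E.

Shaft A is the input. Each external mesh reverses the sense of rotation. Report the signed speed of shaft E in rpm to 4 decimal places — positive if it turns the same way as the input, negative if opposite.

+4543.6550 rpm (same as input, |ω| = 4543.6550 rpm)

Stage 1 [35T→35T]: ω = 2248.0000×35/35 = 2248.0000 rpm, dir flips to −; running = −2248.0000
Stage 2 [35T→58T]: ω = 2248.0000×35/58 = 1356.5517 rpm, dir flips to +; running = +1356.5517
Stage 3 [58T→38T]: ω = 1356.5517×58/38 = 2070.5263 rpm, dir flips to −; running = −2070.5263
Stage 4 [79T→36T]: ω = 2070.5263×79/36 = 4543.6550 rpm, dir flips to +; running = +4543.6550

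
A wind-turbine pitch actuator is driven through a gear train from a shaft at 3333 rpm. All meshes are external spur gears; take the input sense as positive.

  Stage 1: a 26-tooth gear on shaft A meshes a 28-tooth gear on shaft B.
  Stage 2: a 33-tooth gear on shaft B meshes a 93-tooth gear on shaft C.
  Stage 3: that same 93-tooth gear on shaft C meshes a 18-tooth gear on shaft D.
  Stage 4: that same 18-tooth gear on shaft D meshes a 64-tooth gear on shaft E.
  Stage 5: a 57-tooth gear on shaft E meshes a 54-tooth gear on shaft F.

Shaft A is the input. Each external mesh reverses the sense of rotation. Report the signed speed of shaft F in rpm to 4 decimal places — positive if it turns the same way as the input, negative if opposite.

-1684.4794 rpm (opposite to input, |ω| = 1684.4794 rpm)

Stage 1 [26T→28T]: ω = 3333.0000×26/28 = 3094.9286 rpm, dir flips to −; running = −3094.9286
Stage 2 [33T→93T]: ω = 3094.9286×33/93 = 1098.2005 rpm, dir flips to +; running = +1098.2005
Stage 3 [93T→18T]: ω = 1098.2005×93/18 = 5674.0357 rpm, dir flips to −; running = −5674.0357
Stage 4 [18T→64T]: ω = 5674.0357×18/64 = 1595.8225 rpm, dir flips to +; running = +1595.8225
Stage 5 [57T→54T]: ω = 1595.8225×57/54 = 1684.4794 rpm, dir flips to −; running = −1684.4794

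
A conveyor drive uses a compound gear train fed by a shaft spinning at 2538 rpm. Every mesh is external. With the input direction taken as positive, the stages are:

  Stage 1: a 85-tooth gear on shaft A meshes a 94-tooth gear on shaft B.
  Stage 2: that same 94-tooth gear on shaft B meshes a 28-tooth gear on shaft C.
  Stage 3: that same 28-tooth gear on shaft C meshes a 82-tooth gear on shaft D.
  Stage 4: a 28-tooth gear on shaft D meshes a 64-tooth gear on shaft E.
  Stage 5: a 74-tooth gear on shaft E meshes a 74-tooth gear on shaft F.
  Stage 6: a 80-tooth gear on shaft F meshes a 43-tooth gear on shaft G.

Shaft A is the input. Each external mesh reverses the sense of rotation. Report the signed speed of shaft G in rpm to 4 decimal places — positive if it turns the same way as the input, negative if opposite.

+2141.3925 rpm (same as input, |ω| = 2141.3925 rpm)

Stage 1 [85T→94T]: ω = 2538.0000×85/94 = 2295.0000 rpm, dir flips to −; running = −2295.0000
Stage 2 [94T→28T]: ω = 2295.0000×94/28 = 7704.6429 rpm, dir flips to +; running = +7704.6429
Stage 3 [28T→82T]: ω = 7704.6429×28/82 = 2630.8537 rpm, dir flips to −; running = −2630.8537
Stage 4 [28T→64T]: ω = 2630.8537×28/64 = 1150.9985 rpm, dir flips to +; running = +1150.9985
Stage 5 [74T→74T]: ω = 1150.9985×74/74 = 1150.9985 rpm, dir flips to −; running = −1150.9985
Stage 6 [80T→43T]: ω = 1150.9985×80/43 = 2141.3925 rpm, dir flips to +; running = +2141.3925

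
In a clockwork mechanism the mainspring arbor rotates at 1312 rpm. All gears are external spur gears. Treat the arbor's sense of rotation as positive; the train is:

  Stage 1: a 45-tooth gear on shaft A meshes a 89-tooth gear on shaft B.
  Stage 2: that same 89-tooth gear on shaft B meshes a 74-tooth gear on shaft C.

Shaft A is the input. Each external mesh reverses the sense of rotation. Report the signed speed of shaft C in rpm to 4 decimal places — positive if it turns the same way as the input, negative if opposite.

+797.8378 rpm (same as input, |ω| = 797.8378 rpm)

Stage 1 [45T→89T]: ω = 1312.0000×45/89 = 663.3708 rpm, dir flips to −; running = −663.3708
Stage 2 [89T→74T]: ω = 663.3708×89/74 = 797.8378 rpm, dir flips to +; running = +797.8378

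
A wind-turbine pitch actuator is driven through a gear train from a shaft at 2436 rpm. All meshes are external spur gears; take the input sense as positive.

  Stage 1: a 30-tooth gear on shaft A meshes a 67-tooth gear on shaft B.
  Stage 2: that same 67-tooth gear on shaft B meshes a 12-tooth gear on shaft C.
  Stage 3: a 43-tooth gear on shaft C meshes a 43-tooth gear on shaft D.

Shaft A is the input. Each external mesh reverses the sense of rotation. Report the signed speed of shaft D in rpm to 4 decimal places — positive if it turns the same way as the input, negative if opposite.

-6090.0000 rpm (opposite to input, |ω| = 6090.0000 rpm)

Stage 1 [30T→67T]: ω = 2436.0000×30/67 = 1090.7463 rpm, dir flips to −; running = −1090.7463
Stage 2 [67T→12T]: ω = 1090.7463×67/12 = 6090.0000 rpm, dir flips to +; running = +6090.0000
Stage 3 [43T→43T]: ω = 6090.0000×43/43 = 6090.0000 rpm, dir flips to −; running = −6090.0000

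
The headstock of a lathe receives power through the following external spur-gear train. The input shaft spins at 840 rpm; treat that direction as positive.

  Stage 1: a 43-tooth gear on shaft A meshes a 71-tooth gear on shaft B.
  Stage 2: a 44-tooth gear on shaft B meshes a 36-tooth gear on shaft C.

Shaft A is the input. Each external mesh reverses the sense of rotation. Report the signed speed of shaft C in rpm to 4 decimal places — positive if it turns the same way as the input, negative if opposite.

Stage 1 [43T→71T]: ω = 840.0000×43/71 = 508.7324 rpm, dir flips to −; running = −508.7324
Stage 2 [44T→36T]: ω = 508.7324×44/36 = 621.7840 rpm, dir flips to +; running = +621.7840

+621.7840 rpm (same as input, |ω| = 621.7840 rpm)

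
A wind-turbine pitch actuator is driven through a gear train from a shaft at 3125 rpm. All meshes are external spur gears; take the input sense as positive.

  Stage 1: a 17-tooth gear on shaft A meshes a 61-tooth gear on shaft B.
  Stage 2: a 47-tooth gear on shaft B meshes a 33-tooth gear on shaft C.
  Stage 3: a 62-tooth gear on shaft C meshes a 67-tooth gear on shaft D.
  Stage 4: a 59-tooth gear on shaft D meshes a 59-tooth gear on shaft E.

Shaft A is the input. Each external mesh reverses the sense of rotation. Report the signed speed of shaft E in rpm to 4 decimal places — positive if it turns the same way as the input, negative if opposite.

Stage 1 [17T→61T]: ω = 3125.0000×17/61 = 870.9016 rpm, dir flips to −; running = −870.9016
Stage 2 [47T→33T]: ω = 870.9016×47/33 = 1240.3751 rpm, dir flips to +; running = +1240.3751
Stage 3 [62T→67T]: ω = 1240.3751×62/67 = 1147.8098 rpm, dir flips to −; running = −1147.8098
Stage 4 [59T→59T]: ω = 1147.8098×59/59 = 1147.8098 rpm, dir flips to +; running = +1147.8098

+1147.8098 rpm (same as input, |ω| = 1147.8098 rpm)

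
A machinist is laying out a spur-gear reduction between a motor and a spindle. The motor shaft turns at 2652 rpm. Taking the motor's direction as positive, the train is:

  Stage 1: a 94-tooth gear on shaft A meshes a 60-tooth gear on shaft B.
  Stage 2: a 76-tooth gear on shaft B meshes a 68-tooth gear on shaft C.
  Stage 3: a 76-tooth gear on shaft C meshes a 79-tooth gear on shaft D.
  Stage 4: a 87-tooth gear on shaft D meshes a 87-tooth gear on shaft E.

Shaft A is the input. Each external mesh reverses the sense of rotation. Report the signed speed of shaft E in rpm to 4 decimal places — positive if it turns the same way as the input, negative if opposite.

+4467.2608 rpm (same as input, |ω| = 4467.2608 rpm)

Stage 1 [94T→60T]: ω = 2652.0000×94/60 = 4154.8000 rpm, dir flips to −; running = −4154.8000
Stage 2 [76T→68T]: ω = 4154.8000×76/68 = 4643.6000 rpm, dir flips to +; running = +4643.6000
Stage 3 [76T→79T]: ω = 4643.6000×76/79 = 4467.2608 rpm, dir flips to −; running = −4467.2608
Stage 4 [87T→87T]: ω = 4467.2608×87/87 = 4467.2608 rpm, dir flips to +; running = +4467.2608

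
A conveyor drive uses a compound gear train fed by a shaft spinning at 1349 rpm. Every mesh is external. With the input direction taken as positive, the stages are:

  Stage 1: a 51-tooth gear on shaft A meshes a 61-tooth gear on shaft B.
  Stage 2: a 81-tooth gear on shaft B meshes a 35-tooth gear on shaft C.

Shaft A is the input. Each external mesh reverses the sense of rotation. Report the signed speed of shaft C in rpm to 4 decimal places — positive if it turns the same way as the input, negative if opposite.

+2610.1728 rpm (same as input, |ω| = 2610.1728 rpm)

Stage 1 [51T→61T]: ω = 1349.0000×51/61 = 1127.8525 rpm, dir flips to −; running = −1127.8525
Stage 2 [81T→35T]: ω = 1127.8525×81/35 = 2610.1728 rpm, dir flips to +; running = +2610.1728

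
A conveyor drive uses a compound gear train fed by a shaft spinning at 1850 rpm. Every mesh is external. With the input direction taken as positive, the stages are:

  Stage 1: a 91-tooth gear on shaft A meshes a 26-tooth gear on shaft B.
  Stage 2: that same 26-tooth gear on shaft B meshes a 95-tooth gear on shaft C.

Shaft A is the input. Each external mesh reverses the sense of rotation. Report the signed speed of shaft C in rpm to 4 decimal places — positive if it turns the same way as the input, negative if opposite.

Stage 1 [91T→26T]: ω = 1850.0000×91/26 = 6475.0000 rpm, dir flips to −; running = −6475.0000
Stage 2 [26T→95T]: ω = 6475.0000×26/95 = 1772.1053 rpm, dir flips to +; running = +1772.1053

+1772.1053 rpm (same as input, |ω| = 1772.1053 rpm)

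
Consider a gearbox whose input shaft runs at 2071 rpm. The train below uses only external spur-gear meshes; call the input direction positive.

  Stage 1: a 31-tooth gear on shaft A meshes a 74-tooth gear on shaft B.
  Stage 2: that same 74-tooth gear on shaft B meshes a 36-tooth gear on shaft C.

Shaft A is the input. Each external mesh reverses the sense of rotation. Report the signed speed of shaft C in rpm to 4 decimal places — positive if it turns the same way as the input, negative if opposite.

Stage 1 [31T→74T]: ω = 2071.0000×31/74 = 867.5811 rpm, dir flips to −; running = −867.5811
Stage 2 [74T→36T]: ω = 867.5811×74/36 = 1783.3611 rpm, dir flips to +; running = +1783.3611

+1783.3611 rpm (same as input, |ω| = 1783.3611 rpm)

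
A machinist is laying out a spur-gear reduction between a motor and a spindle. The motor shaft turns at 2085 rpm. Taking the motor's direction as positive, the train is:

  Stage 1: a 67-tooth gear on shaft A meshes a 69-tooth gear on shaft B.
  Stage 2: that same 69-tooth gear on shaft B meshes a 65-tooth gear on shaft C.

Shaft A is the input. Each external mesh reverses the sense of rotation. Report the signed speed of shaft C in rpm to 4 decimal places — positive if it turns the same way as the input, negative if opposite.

+2149.1538 rpm (same as input, |ω| = 2149.1538 rpm)

Stage 1 [67T→69T]: ω = 2085.0000×67/69 = 2024.5652 rpm, dir flips to −; running = −2024.5652
Stage 2 [69T→65T]: ω = 2024.5652×69/65 = 2149.1538 rpm, dir flips to +; running = +2149.1538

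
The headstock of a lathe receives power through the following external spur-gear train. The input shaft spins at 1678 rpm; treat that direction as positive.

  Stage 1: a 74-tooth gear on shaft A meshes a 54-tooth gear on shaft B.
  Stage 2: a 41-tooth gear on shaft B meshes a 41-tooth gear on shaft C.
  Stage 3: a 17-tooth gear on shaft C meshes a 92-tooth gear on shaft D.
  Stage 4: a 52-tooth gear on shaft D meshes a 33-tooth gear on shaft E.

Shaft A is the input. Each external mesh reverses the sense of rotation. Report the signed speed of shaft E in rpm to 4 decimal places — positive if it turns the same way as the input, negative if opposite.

Stage 1 [74T→54T]: ω = 1678.0000×74/54 = 2299.4815 rpm, dir flips to −; running = −2299.4815
Stage 2 [41T→41T]: ω = 2299.4815×41/41 = 2299.4815 rpm, dir flips to +; running = +2299.4815
Stage 3 [17T→92T]: ω = 2299.4815×17/92 = 424.9042 rpm, dir flips to −; running = −424.9042
Stage 4 [52T→33T]: ω = 424.9042×52/33 = 669.5460 rpm, dir flips to +; running = +669.5460

+669.5460 rpm (same as input, |ω| = 669.5460 rpm)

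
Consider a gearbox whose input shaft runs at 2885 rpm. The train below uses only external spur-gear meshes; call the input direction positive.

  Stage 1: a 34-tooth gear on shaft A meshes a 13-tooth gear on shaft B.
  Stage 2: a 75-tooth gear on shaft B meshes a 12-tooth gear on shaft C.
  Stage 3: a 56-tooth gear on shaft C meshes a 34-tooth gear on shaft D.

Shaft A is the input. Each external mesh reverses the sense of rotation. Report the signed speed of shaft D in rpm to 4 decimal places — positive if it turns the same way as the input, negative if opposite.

-77673.0769 rpm (opposite to input, |ω| = 77673.0769 rpm)

Stage 1 [34T→13T]: ω = 2885.0000×34/13 = 7545.3846 rpm, dir flips to −; running = −7545.3846
Stage 2 [75T→12T]: ω = 7545.3846×75/12 = 47158.6538 rpm, dir flips to +; running = +47158.6538
Stage 3 [56T→34T]: ω = 47158.6538×56/34 = 77673.0769 rpm, dir flips to −; running = −77673.0769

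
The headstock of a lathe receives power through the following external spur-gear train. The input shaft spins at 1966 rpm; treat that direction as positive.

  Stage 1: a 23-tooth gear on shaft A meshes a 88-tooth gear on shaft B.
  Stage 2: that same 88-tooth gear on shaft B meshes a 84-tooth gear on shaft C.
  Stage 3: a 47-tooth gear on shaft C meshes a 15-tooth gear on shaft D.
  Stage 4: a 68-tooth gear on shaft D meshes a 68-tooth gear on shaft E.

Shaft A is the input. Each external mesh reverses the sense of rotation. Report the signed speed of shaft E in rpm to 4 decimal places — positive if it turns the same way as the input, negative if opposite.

Stage 1 [23T→88T]: ω = 1966.0000×23/88 = 513.8409 rpm, dir flips to −; running = −513.8409
Stage 2 [88T→84T]: ω = 513.8409×88/84 = 538.3095 rpm, dir flips to +; running = +538.3095
Stage 3 [47T→15T]: ω = 538.3095×47/15 = 1686.7032 rpm, dir flips to −; running = −1686.7032
Stage 4 [68T→68T]: ω = 1686.7032×68/68 = 1686.7032 rpm, dir flips to +; running = +1686.7032

+1686.7032 rpm (same as input, |ω| = 1686.7032 rpm)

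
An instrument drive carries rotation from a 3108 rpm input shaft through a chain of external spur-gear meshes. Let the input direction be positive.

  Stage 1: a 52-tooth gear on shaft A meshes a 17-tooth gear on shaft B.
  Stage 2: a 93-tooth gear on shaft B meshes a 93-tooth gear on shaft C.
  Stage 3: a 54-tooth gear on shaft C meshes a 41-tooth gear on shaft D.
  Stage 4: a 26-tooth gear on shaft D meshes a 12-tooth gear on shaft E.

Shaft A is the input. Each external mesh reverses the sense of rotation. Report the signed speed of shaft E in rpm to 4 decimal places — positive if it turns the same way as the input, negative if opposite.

Stage 1 [52T→17T]: ω = 3108.0000×52/17 = 9506.8235 rpm, dir flips to −; running = −9506.8235
Stage 2 [93T→93T]: ω = 9506.8235×93/93 = 9506.8235 rpm, dir flips to +; running = +9506.8235
Stage 3 [54T→41T]: ω = 9506.8235×54/41 = 12521.1822 rpm, dir flips to −; running = −12521.1822
Stage 4 [26T→12T]: ω = 12521.1822×26/12 = 27129.2281 rpm, dir flips to +; running = +27129.2281

+27129.2281 rpm (same as input, |ω| = 27129.2281 rpm)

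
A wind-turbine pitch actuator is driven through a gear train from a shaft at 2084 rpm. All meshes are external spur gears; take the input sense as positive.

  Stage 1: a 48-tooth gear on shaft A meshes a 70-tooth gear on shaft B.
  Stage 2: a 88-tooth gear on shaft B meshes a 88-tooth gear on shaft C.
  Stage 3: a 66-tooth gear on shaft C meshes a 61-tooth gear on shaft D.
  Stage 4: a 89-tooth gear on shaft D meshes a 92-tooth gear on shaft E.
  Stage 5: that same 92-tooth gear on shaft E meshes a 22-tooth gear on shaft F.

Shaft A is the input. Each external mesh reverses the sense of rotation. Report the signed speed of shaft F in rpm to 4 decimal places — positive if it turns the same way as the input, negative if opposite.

-6254.9283 rpm (opposite to input, |ω| = 6254.9283 rpm)

Stage 1 [48T→70T]: ω = 2084.0000×48/70 = 1429.0286 rpm, dir flips to −; running = −1429.0286
Stage 2 [88T→88T]: ω = 1429.0286×88/88 = 1429.0286 rpm, dir flips to +; running = +1429.0286
Stage 3 [66T→61T]: ω = 1429.0286×66/61 = 1546.1621 rpm, dir flips to −; running = −1546.1621
Stage 4 [89T→92T]: ω = 1546.1621×89/92 = 1495.7437 rpm, dir flips to +; running = +1495.7437
Stage 5 [92T→22T]: ω = 1495.7437×92/22 = 6254.9283 rpm, dir flips to −; running = −6254.9283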